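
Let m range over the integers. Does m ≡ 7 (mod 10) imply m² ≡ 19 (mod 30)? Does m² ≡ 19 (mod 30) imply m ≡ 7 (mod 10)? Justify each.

(⇒) fails and (⇐) fails.

(→) This fails: take m = 27. Then 27 ≡ 7 (mod 10), but 27² = 729 ≡ 9 (mod 30), not 19.

(←) This fails: take m = 13. Then 13² = 169 ≡ 19 (mod 30), yet 13 ≡ 3 (mod 10), not 7.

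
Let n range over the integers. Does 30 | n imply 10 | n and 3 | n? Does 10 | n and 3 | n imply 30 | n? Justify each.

Equivalent; both directions hold.

(⇒) If 30 ∣ n, write n = 30q. Since 30 = 3·10, n = 10·(3q), so 10 ∣ n; and since 30 = 10·3, n = 3·(10q), so 3 ∣ n.

(⇐) Suppose 10 ∣ n and 3 ∣ n. Any common multiple of 10 and 3 is a multiple of their lcm; here gcd(10, 3) = 1, so lcm(10, 3) = 10·3 = 30, so 30 ∣ n.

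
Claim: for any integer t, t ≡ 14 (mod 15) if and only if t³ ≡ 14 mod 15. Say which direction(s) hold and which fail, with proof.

Both directions hold; the statement is true.

[⇒] Suppose t ≡ 14 (mod 15). Write t = 15j + 14. Then (15j + 14)³ = 3375j³ + 9450j² + 8820j + 2744 = 15(225j³ + 630j² + 588j + 182) + 14, so t³ ≡ 14 (mod 15).

[⇐] Conversely, suppose t³ ≡ 14 (mod 15). The only residue r in {0, …, 14} with r³ ≡ 14 (mod 15) is r = 14, so t ≡ 14 (mod 15).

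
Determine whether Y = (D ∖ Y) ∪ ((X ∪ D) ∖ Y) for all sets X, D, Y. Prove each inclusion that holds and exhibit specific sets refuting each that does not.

(⊆) This inclusion fails. Take X = ∅, D = ∅, Y = {1}; then 1 ∈ Y but 1 ∉ (D ∖ Y) ∪ ((X ∪ D) ∖ Y).

(⊇) This inclusion fails. Take X = {1}, D = ∅, Y = ∅; then 1 ∈ (D ∖ Y) ∪ ((X ∪ D) ∖ Y) but 1 ∉ Y.

Both inclusions fail.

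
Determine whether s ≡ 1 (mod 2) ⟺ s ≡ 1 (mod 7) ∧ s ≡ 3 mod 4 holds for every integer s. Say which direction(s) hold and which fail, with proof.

Not equivalent: only (⇐) holds.

(⟹) This fails: s = 1 gives 1 ≡ 1 (mod 2) but 1 ≡ 1 (mod 4), so the conjunction on the right does not hold.

(⟸) Conversely, if s ≡ 1 (mod 7) and s ≡ 3 (mod 4), then by the Chinese remainder theorem s ≡ 15 (mod 28). Since 15 ≡ 1 (mod 2) and 2 ∣ 28, we get s ≡ 1 (mod 2).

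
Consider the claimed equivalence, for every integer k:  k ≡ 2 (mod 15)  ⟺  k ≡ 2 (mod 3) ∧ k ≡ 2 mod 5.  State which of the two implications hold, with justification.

The biconditional holds.

[⇒] Suppose k ≡ 2 (mod 15); write k = 15j + 2. Since 3 ∣ 15, reducing mod 3 gives k ≡ 2 (mod 3); since 5 ∣ 15, reducing mod 5 gives k ≡ 2 (mod 5).

[⇐] Conversely, if k ≡ 2 (mod 3) and k ≡ 2 (mod 5), then by the Chinese remainder theorem k ≡ 2 (mod 15). This is exactly k ≡ 2 (mod 15).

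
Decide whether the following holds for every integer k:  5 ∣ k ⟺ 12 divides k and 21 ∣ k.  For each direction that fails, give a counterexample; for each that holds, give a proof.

(→) This fails: take k = 5. Certainly 5 ∣ 5, but 12 ∤ 5.

(←) This fails: take k = 84. Both 12 ∣ 84 and 21 ∣ 84, yet 84 is not a multiple of 5 (since 84 = 16·5 + 4), so 5 ∤ 84.

Both directions fail.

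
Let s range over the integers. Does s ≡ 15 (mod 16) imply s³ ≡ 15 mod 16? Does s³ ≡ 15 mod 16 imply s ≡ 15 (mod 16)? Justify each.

Converse. Suppose s³ ≡ 15 (mod 16). The only residue r in {0, …, 15} with r³ ≡ 15 (mod 16) is r = 15, so s ≡ 15 (mod 16).

Forward direction. Suppose s ≡ 15 (mod 16). Write s = 16j + 15. Then (16j + 15)³ = 4096j³ + 11520j² + 10800j + 3375 = 16(256j³ + 720j² + 675j + 210) + 15, so s³ ≡ 15 (mod 16).

Equivalent; both directions hold.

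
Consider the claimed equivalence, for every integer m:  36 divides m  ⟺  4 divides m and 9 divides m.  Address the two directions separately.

(⇒) If 36 ∣ m, write m = 36q. Since 36 = 9·4, m = 4·(9q), so 4 ∣ m; and since 36 = 4·9, m = 9·(4q), so 9 ∣ m.

(⇐) Suppose 4 ∣ m and 9 ∣ m. Any common multiple of 4 and 9 is a multiple of their lcm; here gcd(4, 9) = 1, so lcm(4, 9) = 4·9 = 36, so 36 ∣ m.

Both implications hold.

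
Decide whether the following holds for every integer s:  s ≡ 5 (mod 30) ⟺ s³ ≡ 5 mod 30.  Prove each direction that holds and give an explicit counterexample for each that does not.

(⇐) Suppose s³ ≡ 5 (mod 30). The only residue r in {0, …, 29} with r³ ≡ 5 (mod 30) is r = 5, so s ≡ 5 (mod 30).

(⇒) Suppose s ≡ 5 (mod 30). Write s = 30j + 5. Then (30j + 5)³ = 27000j³ + 13500j² + 2250j + 125 = 30(900j³ + 450j² + 75j + 4) + 5, so s³ ≡ 5 (mod 30).

Both directions hold.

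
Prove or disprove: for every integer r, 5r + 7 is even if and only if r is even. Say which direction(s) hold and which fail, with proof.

(⇒) fails and (⇐) fails.

(⇒) This fails: r = 3 gives 5r + 7 = 22, which is even, but 3 is odd, not even.

(⇐) This also fails: r = 6 is even, but 5r + 7 = 37 is odd, not even.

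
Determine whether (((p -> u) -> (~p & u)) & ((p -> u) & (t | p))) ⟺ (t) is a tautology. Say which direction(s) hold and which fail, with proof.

The forward direction holds; the converse fails.

(⟹) Assume the antecedent. If u is true, the antecedent forces (u = T, p = F, t = T), and t holds there. If u is false, the antecedent cannot hold. Either way t holds.

(⟸) This fails. Under u = F, p = F, t = T, the left side is false but the right side is true.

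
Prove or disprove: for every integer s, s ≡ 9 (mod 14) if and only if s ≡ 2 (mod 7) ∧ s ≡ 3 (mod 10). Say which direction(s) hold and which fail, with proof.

(⟹) This fails: s = 65 gives 65 ≡ 9 (mod 14) but 65 ≡ 5 (mod 10), so the conjunction on the right does not hold.

(⟸) Conversely, if s ≡ 2 (mod 7) and s ≡ 3 (mod 10), then by the Chinese remainder theorem s ≡ 23 (mod 70). Since 23 ≡ 9 (mod 14) and 14 ∣ 70, we get s ≡ 9 (mod 14).

Only the converse holds.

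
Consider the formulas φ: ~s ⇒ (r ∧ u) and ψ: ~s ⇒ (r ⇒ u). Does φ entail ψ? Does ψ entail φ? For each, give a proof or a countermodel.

[⇒] Assume the antecedent. If s is true, ~s ⇒ (r ⇒ u) reduces to true regardless of the other variables. If s is false, the antecedent forces (s = F, r = T, u = T), and ~s ⇒ (r ⇒ u) holds there. Either way ~s ⇒ (r ⇒ u) holds.

[⇐] This fails. Under s = F, r = F, u = F, the left side is false but the right side is true.

Only the forward direction holds.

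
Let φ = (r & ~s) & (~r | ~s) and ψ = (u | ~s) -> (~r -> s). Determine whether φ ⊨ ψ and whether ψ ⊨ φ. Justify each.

(⇒) Assume the antecedent. If s is true, the antecedent cannot hold. If s is false, the antecedent forces (s = F, r = T, u = F) or (s = F, r = T, u = T), and (u | ~s) -> (~r -> s) holds there. Either way (u | ~s) -> (~r -> s) holds.

(⇐) This fails. Under s = T, r = F, u = F, the left side is false but the right side is true.

(⇒) holds; (⇐) fails.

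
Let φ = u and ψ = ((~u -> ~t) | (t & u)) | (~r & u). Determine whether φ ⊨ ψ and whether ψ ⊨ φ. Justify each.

Only the forward direction holds.

Forward direction. Assume the antecedent. If r is true, the antecedent forces (r = T, t = F, u = T) or (r = T, t = T, u = T), and the consequent holds there. If r is false, the antecedent forces (r = F, t = F, u = T) or (r = F, t = T, u = T), and the consequent holds there. Either way the consequent holds.

Converse. This fails. Under r = F, t = F, u = F, the left side is false but the right side is true.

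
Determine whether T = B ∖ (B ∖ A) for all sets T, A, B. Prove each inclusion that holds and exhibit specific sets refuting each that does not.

(⊆) This inclusion fails. Take T = {1}, A = ∅, B = ∅; then 1 ∈ T but 1 ∉ B ∖ (B ∖ A).

(⊇) This inclusion fails. Take T = ∅, A = {1}, B = {1}; then 1 ∈ B ∖ (B ∖ A) but 1 ∉ T.

Neither inclusion holds.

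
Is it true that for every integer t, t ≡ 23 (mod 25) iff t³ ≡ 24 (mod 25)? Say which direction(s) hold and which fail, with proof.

Both directions fail.

(⇒) This fails: take t = 23. Then 23 ≡ 23 (mod 25), but 23³ = 12167 ≡ 17 (mod 25), not 24.

(⇐) This fails: take t = 24. Then 24³ = 13824 ≡ 24 (mod 25), yet 24 ≡ 24 (mod 25), not 23.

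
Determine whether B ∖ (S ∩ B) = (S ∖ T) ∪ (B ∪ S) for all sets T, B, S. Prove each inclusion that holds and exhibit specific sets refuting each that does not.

Only the forward inclusion holds.

Reverse inclusion. This inclusion fails. Take T = ∅, B = ∅, S = {1}; then 1 ∈ (S ∖ T) ∪ (B ∪ S) but 1 ∉ B ∖ (S ∩ B).

Forward inclusion. Let x ∈ B ∖ (S ∩ B). Then either x ∈ B and x ∉ T, S; or x ∈ T ∩ B and x ∉ S. In each case x ∈ (S ∖ T) ∪ (B ∪ S), so B ∖ (S ∩ B) ⊆ (S ∖ T) ∪ (B ∪ S).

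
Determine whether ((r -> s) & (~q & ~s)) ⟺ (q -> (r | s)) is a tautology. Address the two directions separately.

Not equivalent: only (⇒) holds.

(⟸) This fails. Under q = F, r = T, s = F, the left side is false but the right side is true.

(⟹) Assume the antecedent. If q is true, the antecedent cannot hold. If q is false, q -> (r | s) reduces to true regardless of the other variables. Either way q -> (r | s) holds.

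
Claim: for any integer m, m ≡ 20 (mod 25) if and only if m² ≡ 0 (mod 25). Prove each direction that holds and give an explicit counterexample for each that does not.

(⟸) This fails: take m = 0. Then 0² = 0 ≡ 0 (mod 25), yet 0 ≡ 0 (mod 25), not 20.

(⟹) Suppose m ≡ 20 (mod 25). Write m = 25j + 20. Then (25j + 20)² = 625j² + 1000j + 400 = 25(25j² + 40j + 16) + 0, so m² ≡ 0 (mod 25).

Not equivalent: only (⇒) holds.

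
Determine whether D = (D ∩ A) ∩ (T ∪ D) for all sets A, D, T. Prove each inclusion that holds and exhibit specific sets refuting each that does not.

Forward inclusion. This inclusion fails. Take A = ∅, D = {1}, T = ∅; then 1 ∈ D but 1 ∉ (D ∩ A) ∩ (T ∪ D).

Reverse inclusion. Let x ∈ (D ∩ A) ∩ (T ∪ D). Then either x ∈ A ∩ D and x ∉ T; or x ∈ A ∩ D ∩ T. In each case x ∈ D, so (D ∩ A) ∩ (T ∪ D) ⊆ D.

The sets are not equal: only the reverse inclusion holds.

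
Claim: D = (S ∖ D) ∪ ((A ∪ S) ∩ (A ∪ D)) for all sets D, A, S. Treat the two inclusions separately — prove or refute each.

(⊆) This inclusion fails. Take D = {1}, A = ∅, S = ∅; then 1 ∈ D but 1 ∉ (S ∖ D) ∪ ((A ∪ S) ∩ (A ∪ D)).

(⊇) This inclusion fails. Take D = ∅, A = {1}, S = ∅; then 1 ∈ (S ∖ D) ∪ ((A ∪ S) ∩ (A ∪ D)) but 1 ∉ D.

Neither inclusion holds.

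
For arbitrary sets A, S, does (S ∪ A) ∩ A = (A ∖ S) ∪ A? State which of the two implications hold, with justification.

(⟸) Let x ∈ (A ∖ S) ∪ A. Then either x ∈ A and x ∉ S; or x ∈ A ∩ S. In each case x ∈ (S ∪ A) ∩ A, so (A ∖ S) ∪ A ⊆ (S ∪ A) ∩ A.

(⟹) Let x ∈ (S ∪ A) ∩ A. Then either x ∈ A and x ∉ S; or x ∈ A ∩ S. In each case x ∈ (A ∖ S) ∪ A, so (S ∪ A) ∩ A ⊆ (A ∖ S) ∪ A.

Both inclusions hold; the sets are equal.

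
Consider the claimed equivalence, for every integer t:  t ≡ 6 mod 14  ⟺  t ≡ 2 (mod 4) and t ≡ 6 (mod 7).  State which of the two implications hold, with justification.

[⇒] This fails: t = 20 gives 20 ≡ 6 (mod 14) but 20 ≡ 0 (mod 4), so the conjunction on the right does not hold.

[⇐] Conversely, if t ≡ 2 (mod 4) and t ≡ 6 (mod 7), then by the Chinese remainder theorem t ≡ 6 (mod 28). Since 6 ≡ 6 (mod 14) and 14 ∣ 28, we get t ≡ 6 (mod 14).

Not equivalent: only (⇐) holds.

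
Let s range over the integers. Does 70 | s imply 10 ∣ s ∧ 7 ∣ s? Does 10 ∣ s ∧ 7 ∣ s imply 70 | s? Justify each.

Equivalent; both directions hold.

(⟹) If 70 ∣ s, write s = 70q. Since 70 = 7·10, s = 10·(7q), so 10 ∣ s; and since 70 = 10·7, s = 7·(10q), so 7 ∣ s.

(⟸) Suppose 10 ∣ s and 7 ∣ s. Any common multiple of 10 and 7 is a multiple of their lcm; here gcd(10, 7) = 1, so lcm(10, 7) = 10·7 = 70, so 70 ∣ s.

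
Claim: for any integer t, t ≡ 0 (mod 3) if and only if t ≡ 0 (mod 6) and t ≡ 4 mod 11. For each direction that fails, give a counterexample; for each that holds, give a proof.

Not equivalent: only (⇐) holds.

(⇒) This fails: t = 0 gives 0 ≡ 0 (mod 3) but 0 ≡ 0 (mod 11), so the conjunction on the right does not hold.

(⇐) Conversely, if t ≡ 0 (mod 6) and t ≡ 4 (mod 11), then by the Chinese remainder theorem t ≡ 48 (mod 66). Since 48 ≡ 0 (mod 3) and 3 ∣ 66, we get t ≡ 0 (mod 3).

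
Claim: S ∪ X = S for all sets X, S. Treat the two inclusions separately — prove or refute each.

(⊆) This inclusion fails. Take X = {1}, S = ∅; then 1 ∈ S ∪ X but 1 ∉ S.

(⊇) Let x ∈ S. Then either x ∈ S and x ∉ X; or x ∈ X ∩ S. In each case x ∈ S ∪ X, so S ⊆ S ∪ X.

Only the reverse inclusion holds.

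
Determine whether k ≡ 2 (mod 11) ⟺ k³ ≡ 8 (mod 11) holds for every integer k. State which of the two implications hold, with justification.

Both implications hold.

(⟸) For the converse, argue contrapositively. If k ≢ 2 (mod 11), then k is congruent to one of 0, 1, 3, 4, 5, 6, 7, 8, 9, 10 modulo 11, and these give k³ ≡ 0, 1, 5, 9, 4, 7, 2, 6, 3, 10 respectively — never 8.

(⟹) Suppose k ≡ 2 (mod 11). Write k = 11j + 2. Then (11j + 2)³ = 1331j³ + 726j² + 132j + 8 = 11(121j³ + 66j² + 12j) + 8, so k³ ≡ 8 (mod 11).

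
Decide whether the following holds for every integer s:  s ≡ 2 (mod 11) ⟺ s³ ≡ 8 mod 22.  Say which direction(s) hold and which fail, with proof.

Only the reverse direction holds.

Converse. The residues r modulo 22 with r³ ≡ 8 (mod 22) are exactly {2}, and each is ≡ 2 (mod 11).

Forward direction. This fails: take s = 13. Then 13 ≡ 2 (mod 11), but 13³ = 2197 ≡ 19 (mod 22), not 8.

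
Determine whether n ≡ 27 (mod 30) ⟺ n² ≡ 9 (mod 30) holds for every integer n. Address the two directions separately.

Not equivalent: only (⇒) holds.

[⇒] Suppose n ≡ 27 (mod 30). Write n = 30j + 27. Then (30j + 27)² = 900j² + 1620j + 729 = 30(30j² + 54j + 24) + 9, so n² ≡ 9 (mod 30).

[⇐] This fails: take n = 3. Then 3² = 9 ≡ 9 (mod 30), yet 3 ≡ 3 (mod 30), not 27.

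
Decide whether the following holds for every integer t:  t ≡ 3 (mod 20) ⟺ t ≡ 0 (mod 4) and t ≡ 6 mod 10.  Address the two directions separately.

Neither implication holds.

(→) This fails: t = 3 gives 3 ≡ 3 (mod 20) but 3 ≡ 3 (mod 4), so the conjunction on the right does not hold.

(←) This fails: t = 16 satisfies both congruences on the right (16 ≡ 0 mod 4 and 16 ≡ 6 mod 10) yet 16 ≡ 16 (mod 20), not 3.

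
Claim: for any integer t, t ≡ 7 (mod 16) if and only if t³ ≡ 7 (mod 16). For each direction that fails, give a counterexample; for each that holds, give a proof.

Forward direction. Suppose t ≡ 7 (mod 16). Write t = 16j + 7. Then (16j + 7)³ = 4096j³ + 5376j² + 2352j + 343 = 16(256j³ + 336j² + 147j + 21) + 7, so t³ ≡ 7 (mod 16).

Converse. Suppose t³ ≡ 7 (mod 16). The only residue r in {0, …, 15} with r³ ≡ 7 (mod 16) is r = 7, so t ≡ 7 (mod 16).

Both directions hold; the statement is true.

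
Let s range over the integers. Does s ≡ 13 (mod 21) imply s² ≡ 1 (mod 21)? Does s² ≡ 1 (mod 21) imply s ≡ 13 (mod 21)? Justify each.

(⇒) holds; (⇐) fails.

[⇒] Suppose s ≡ 13 (mod 21). Write s = 21j + 13. Then (21j + 13)² = 441j² + 546j + 169 = 21(21j² + 26j + 8) + 1, so s² ≡ 1 (mod 21).

[⇐] This fails: take s = 1. Then 1² = 1 ≡ 1 (mod 21), yet 1 ≡ 1 (mod 21), not 13.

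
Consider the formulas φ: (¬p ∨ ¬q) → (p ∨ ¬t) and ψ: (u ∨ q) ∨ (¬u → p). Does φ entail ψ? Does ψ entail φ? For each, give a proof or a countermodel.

(⟹) This fails. Under q = F, t = F, u = F, p = F, the left side is true but the right side is false.

(⟸) This fails. Under q = T, t = T, u = F, p = F, the left side is false but the right side is true.

Neither direction holds.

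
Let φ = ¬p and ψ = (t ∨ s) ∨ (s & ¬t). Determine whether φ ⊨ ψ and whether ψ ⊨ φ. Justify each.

Neither implication holds.

(→) This fails. Under t = F, s = F, p = F, the left side is true but the right side is false.

(←) This fails. Under t = T, s = F, p = T, the left side is false but the right side is true.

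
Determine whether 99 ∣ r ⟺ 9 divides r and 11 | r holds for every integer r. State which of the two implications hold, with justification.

The biconditional holds.

Forward direction. If 99 ∣ r, write r = 99q. Since 99 = 11·9, r = 9·(11q), so 9 ∣ r; and since 99 = 9·11, r = 11·(9q), so 11 ∣ r.

Converse. Suppose 9 ∣ r and 11 ∣ r. Any common multiple of 9 and 11 is a multiple of their lcm; here gcd(9, 11) = 1, so lcm(9, 11) = 9·11 = 99, so 99 ∣ r.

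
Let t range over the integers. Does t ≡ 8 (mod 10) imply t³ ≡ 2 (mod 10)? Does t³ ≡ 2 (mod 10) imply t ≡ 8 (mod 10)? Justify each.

Equivalent; both directions hold.

(←) Suppose t³ ≡ 2 (mod 10). The only residue r in {0, …, 9} with r³ ≡ 2 (mod 10) is r = 8, so t ≡ 8 (mod 10).

(→) Suppose t ≡ 8 (mod 10). Write t = 10j + 8. Then (10j + 8)³ = 1000j³ + 2400j² + 1920j + 512 = 10(100j³ + 240j² + 192j + 51) + 2, so t³ ≡ 2 (mod 10).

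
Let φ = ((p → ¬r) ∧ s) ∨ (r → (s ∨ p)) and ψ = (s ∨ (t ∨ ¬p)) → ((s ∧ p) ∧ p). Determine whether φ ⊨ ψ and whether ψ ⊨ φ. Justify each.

[⇒] This fails. Under r = F, s = F, p = F, t = F, the left side is true but the right side is false.

[⇐] Assume the antecedent. If s is true, ((p → ¬r) ∧ s) ∨ (r → (s ∨ p)) reduces to true regardless of the other variables. If s is false, the antecedent forces (r = F, s = F, p = T, t = F) or (r = T, s = F, p = T, t = F), and ((p → ¬r) ∧ s) ∨ (r → (s ∨ p)) holds there. Either way ((p → ¬r) ∧ s) ∨ (r → (s ∨ p)) holds.

The forward direction fails; the converse holds.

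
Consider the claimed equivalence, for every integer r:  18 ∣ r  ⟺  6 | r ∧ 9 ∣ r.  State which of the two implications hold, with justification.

Both implications hold.

[⇒] If 18 ∣ r, write r = 18q. Since 18 = 3·6, r = 6·(3q), so 6 ∣ r; and since 18 = 2·9, r = 9·(2q), so 9 ∣ r.

[⇐] Suppose 6 ∣ r and 9 ∣ r. Any common multiple of 6 and 9 is a multiple of their lcm; here lcm(6, 9) = 6·9/gcd(6, 9) = 54/3 = 18, so 18 ∣ r.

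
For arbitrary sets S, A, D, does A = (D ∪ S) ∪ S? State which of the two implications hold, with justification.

Neither inclusion holds.

(⟹) This inclusion fails. Take S = ∅, A = {1}, D = ∅; then 1 ∈ A but 1 ∉ (D ∪ S) ∪ S.

(⟸) This inclusion fails. Take S = {1}, A = ∅, D = ∅; then 1 ∈ (D ∪ S) ∪ S but 1 ∉ A.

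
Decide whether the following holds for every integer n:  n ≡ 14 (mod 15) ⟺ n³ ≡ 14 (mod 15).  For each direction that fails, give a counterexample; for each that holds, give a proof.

Converse. Suppose n³ ≡ 14 (mod 15). The only residue r in {0, …, 14} with r³ ≡ 14 (mod 15) is r = 14, so n ≡ 14 (mod 15).

Forward direction. Suppose n ≡ 14 (mod 15). Write n = 15j + 14. Then (15j + 14)³ = 3375j³ + 9450j² + 8820j + 2744 = 15(225j³ + 630j² + 588j + 182) + 14, so n³ ≡ 14 (mod 15).

Both directions hold; the statement is true.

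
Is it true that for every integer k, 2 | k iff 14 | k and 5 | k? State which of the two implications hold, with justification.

(⟹) This fails: take k = 2. Certainly 2 ∣ 2, but 14 ∤ 2.

(⟸) Suppose 14 ∣ k and 5 ∣ k. Any common multiple of 14 and 5 is a multiple of their lcm; here gcd(14, 5) = 1, so lcm(14, 5) = 14·5 = 70, so 70 ∣ k. Since 2 ∣ 70, it follows that 2 ∣ k.

(⇒) fails; (⇐) holds.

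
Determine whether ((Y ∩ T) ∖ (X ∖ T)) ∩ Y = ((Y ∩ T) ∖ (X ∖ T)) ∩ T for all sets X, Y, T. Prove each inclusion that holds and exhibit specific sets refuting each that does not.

Both inclusions hold.

(⟸) Let x ∈ ((Y ∩ T) ∖ (X ∖ T)) ∩ T. Then either x ∈ Y ∩ T and x ∉ X; or x ∈ X ∩ Y ∩ T. In each case x ∈ ((Y ∩ T) ∖ (X ∖ T)) ∩ Y, so ((Y ∩ T) ∖ (X ∖ T)) ∩ T ⊆ ((Y ∩ T) ∖ (X ∖ T)) ∩ Y.

(⟹) Let x ∈ ((Y ∩ T) ∖ (X ∖ T)) ∩ Y. Then either x ∈ Y ∩ T and x ∉ X; or x ∈ X ∩ Y ∩ T. In each case x ∈ ((Y ∩ T) ∖ (X ∖ T)) ∩ T, so ((Y ∩ T) ∖ (X ∖ T)) ∩ Y ⊆ ((Y ∩ T) ∖ (X ∖ T)) ∩ T.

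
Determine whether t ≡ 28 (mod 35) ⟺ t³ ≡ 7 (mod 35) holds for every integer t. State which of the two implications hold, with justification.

Both directions hold; the statement is true.

(←) Suppose t³ ≡ 7 (mod 35). The only residue r in {0, …, 34} with r³ ≡ 7 (mod 35) is r = 28, so t ≡ 28 (mod 35).

(→) Suppose t ≡ 28 (mod 35). Write t = 35j + 28. Then (35j + 28)³ = 42875j³ + 102900j² + 82320j + 21952 = 35(1225j³ + 2940j² + 2352j + 627) + 7, so t³ ≡ 7 (mod 35).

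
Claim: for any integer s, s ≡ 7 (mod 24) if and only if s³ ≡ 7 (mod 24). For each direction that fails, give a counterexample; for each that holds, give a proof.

(⇒) Suppose s ≡ 7 (mod 24). Write s = 24j + 7. Then (24j + 7)³ = 13824j³ + 12096j² + 3528j + 343 = 24(576j³ + 504j² + 147j + 14) + 7, so s³ ≡ 7 (mod 24).

(⇐) Conversely, suppose s³ ≡ 7 (mod 24). The only residue r in {0, …, 23} with r³ ≡ 7 (mod 24) is r = 7, so s ≡ 7 (mod 24).

Equivalent; both directions hold.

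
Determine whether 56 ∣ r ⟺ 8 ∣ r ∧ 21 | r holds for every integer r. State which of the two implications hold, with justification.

Only the reverse direction holds.

[⇒] This fails: take r = 56. Certainly 56 ∣ 56, but 21 ∤ 56.

[⇐] Suppose 8 ∣ r and 21 ∣ r. Any common multiple of 8 and 21 is a multiple of their lcm; here gcd(8, 21) = 1, so lcm(8, 21) = 8·21 = 168, so 168 ∣ r. Since 56 ∣ 168, it follows that 56 ∣ r.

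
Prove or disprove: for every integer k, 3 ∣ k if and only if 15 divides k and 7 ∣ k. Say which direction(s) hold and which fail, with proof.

(⟹) This fails: take k = 3. Certainly 3 ∣ 3, but 15 ∤ 3.

(⟸) Suppose 15 ∣ k and 7 ∣ k. Any common multiple of 15 and 7 is a multiple of their lcm; here gcd(15, 7) = 1, so lcm(15, 7) = 15·7 = 105, so 105 ∣ k. Since 3 ∣ 105, it follows that 3 ∣ k.

Only the reverse direction holds.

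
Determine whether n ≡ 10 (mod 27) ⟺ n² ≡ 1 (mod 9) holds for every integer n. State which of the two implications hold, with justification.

The forward direction holds; the converse fails.

(⟸) This fails: take n = 1. Then 1² = 1 ≡ 1 (mod 9), yet 1 ≡ 1 (mod 27), not 10.

(⟹) Suppose n ≡ 10 (mod 27). Then n² ≡ 10² = 100 (mod 27), and since 9 ∣ 27, also n² ≡ 1 (mod 9).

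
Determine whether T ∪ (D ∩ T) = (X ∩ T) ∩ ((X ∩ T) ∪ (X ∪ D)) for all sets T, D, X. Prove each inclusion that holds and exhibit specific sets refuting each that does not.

The sets are not equal: only the reverse inclusion holds.

(⟹) This inclusion fails. Take T = {1}, D = ∅, X = ∅; then 1 ∈ T ∪ (D ∩ T) but 1 ∉ (X ∩ T) ∩ ((X ∩ T) ∪ (X ∪ D)).

(⟸) Let x ∈ (X ∩ T) ∩ ((X ∩ T) ∪ (X ∪ D)). Then either x ∈ T ∩ X and x ∉ D; or x ∈ T ∩ D ∩ X. In each case x ∈ T ∪ (D ∩ T), so (X ∩ T) ∩ ((X ∩ T) ∪ (X ∪ D)) ⊆ T ∪ (D ∩ T).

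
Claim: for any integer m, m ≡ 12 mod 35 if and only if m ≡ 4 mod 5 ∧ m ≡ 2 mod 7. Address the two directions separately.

Forward direction. This fails: m = 12 gives 12 ≡ 12 (mod 35) but 12 ≡ 2 (mod 5), so the conjunction on the right does not hold.

Converse. This fails: m = 9 satisfies both congruences on the right (9 ≡ 4 mod 5 and 9 ≡ 2 mod 7) yet 9 ≡ 9 (mod 35), not 12.

Neither direction holds.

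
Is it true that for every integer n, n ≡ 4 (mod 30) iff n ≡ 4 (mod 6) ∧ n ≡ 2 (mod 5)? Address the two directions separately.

Both directions fail.

(⟹) This fails: n = 4 gives 4 ≡ 4 (mod 30) but 4 ≡ 4 (mod 5), so the conjunction on the right does not hold.

(⟸) This fails: n = 22 satisfies both congruences on the right (22 ≡ 4 mod 6 and 22 ≡ 2 mod 5) yet 22 ≡ 22 (mod 30), not 4.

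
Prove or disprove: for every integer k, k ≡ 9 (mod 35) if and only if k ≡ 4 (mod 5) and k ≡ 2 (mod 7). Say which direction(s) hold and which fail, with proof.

Both implications hold.

(⟹) Suppose k ≡ 9 (mod 35); write k = 35j + 9. Since 5 ∣ 35, reducing mod 5 gives k ≡ 9 ≡ 4 (mod 5); since 7 ∣ 35, reducing mod 7 gives k ≡ 9 ≡ 2 (mod 7).

(⟸) Conversely, if k ≡ 4 (mod 5) and k ≡ 2 (mod 7), then by the Chinese remainder theorem k ≡ 9 (mod 35). This is exactly k ≡ 9 (mod 35).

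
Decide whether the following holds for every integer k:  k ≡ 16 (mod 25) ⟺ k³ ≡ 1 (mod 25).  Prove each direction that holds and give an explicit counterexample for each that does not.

Both directions fail.

(⇒) This fails: take k = 16. Then 16 ≡ 16 (mod 25), but 16³ = 4096 ≡ 21 (mod 25), not 1.

(⇐) This fails: take k = 1. Then 1³ = 1 ≡ 1 (mod 25), yet 1 ≡ 1 (mod 25), not 16.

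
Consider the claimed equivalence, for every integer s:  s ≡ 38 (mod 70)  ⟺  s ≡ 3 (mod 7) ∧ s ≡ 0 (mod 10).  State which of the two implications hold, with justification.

Both directions fail.

(→) This fails: s = 38 gives 38 ≡ 38 (mod 70) but 38 ≡ 8 (mod 10), so the conjunction on the right does not hold.

(←) This fails: s = 10 satisfies both congruences on the right (10 ≡ 3 mod 7 and 10 ≡ 0 mod 10) yet 10 ≡ 10 (mod 70), not 38.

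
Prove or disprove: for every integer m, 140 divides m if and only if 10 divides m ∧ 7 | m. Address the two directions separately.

Not equivalent: only (⇒) holds.

[⇒] If 140 ∣ m, write m = 140q. Since 140 = 14·10, m = 10·(14q), so 10 ∣ m; and since 140 = 20·7, m = 7·(20q), so 7 ∣ m.

[⇐] This fails: take m = 70. Both 10 ∣ 70 and 7 ∣ 70, yet 70 is not a multiple of 140 (since 70 = 0·140 + 70), so 140 ∤ 70.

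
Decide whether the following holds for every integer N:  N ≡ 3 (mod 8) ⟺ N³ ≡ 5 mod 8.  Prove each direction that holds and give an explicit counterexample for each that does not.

Both directions fail.

[⇒] This fails: take N = 3. Then 3 ≡ 3 (mod 8), but 3³ = 27 ≡ 3 (mod 8), not 5.

[⇐] This fails: take N = 5. Then 5³ = 125 ≡ 5 (mod 8), yet 5 ≡ 5 (mod 8), not 3.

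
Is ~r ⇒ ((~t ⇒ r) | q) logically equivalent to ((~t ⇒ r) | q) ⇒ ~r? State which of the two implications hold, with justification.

Both directions fail.

(⇒) This fails. Under q = F, r = T, t = F, the left side is true but the right side is false.

(⇐) This fails. Under q = F, r = F, t = F, the left side is false but the right side is true.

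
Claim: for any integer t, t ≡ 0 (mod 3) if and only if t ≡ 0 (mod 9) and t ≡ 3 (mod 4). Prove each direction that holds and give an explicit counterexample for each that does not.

[⇐] If t ≡ 0 (mod 9) and t ≡ 3 (mod 4), then by the Chinese remainder theorem t ≡ 27 (mod 36). Since 27 ≡ 0 (mod 3) and 3 ∣ 36, we get t ≡ 0 (mod 3).

[⇒] This fails: t = 0 gives 0 ≡ 0 (mod 3) but 0 ≡ 0 (mod 4), so the conjunction on the right does not hold.

(⇒) fails; (⇐) holds.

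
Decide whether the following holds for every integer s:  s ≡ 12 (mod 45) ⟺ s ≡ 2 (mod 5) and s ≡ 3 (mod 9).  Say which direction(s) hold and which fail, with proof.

Both directions hold; the statement is true.

(⟸) If s ≡ 2 (mod 5) and s ≡ 3 (mod 9), then by the Chinese remainder theorem s ≡ 12 (mod 45). This is exactly s ≡ 12 (mod 45).

(⟹) Suppose s ≡ 12 (mod 45); write s = 45j + 12. Since 5 ∣ 45, reducing mod 5 gives s ≡ 12 ≡ 2 (mod 5); since 9 ∣ 45, reducing mod 9 gives s ≡ 12 ≡ 3 (mod 9).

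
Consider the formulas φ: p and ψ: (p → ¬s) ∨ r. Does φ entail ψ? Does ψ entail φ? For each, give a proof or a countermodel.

(⇒) fails and (⇐) fails.

(⟹) This fails. Under r = F, s = T, p = T, the left side is true but the right side is false.

(⟸) This fails. Under r = F, s = F, p = F, the left side is false but the right side is true.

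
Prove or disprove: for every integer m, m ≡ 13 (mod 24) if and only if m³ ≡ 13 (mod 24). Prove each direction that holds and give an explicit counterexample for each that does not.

Both directions hold.

(⟹) Suppose m ≡ 13 (mod 24). Write m = 24j + 13. Then (24j + 13)³ = 13824j³ + 22464j² + 12168j + 2197 = 24(576j³ + 936j² + 507j + 91) + 13, so m³ ≡ 13 (mod 24).

(⟸) Conversely, suppose m³ ≡ 13 (mod 24). The only residue r in {0, …, 23} with r³ ≡ 13 (mod 24) is r = 13, so m ≡ 13 (mod 24).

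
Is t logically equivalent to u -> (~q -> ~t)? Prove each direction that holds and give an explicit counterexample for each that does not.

(⟹) This fails. Under t = T, u = T, q = F, the left side is true but the right side is false.

(⟸) This fails. Under t = F, u = F, q = F, the left side is false but the right side is true.

(⇒) fails and (⇐) fails.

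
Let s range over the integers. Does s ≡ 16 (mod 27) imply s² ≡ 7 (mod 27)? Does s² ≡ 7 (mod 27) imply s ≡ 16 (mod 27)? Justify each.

(⟹) This fails: take s = 16. Then 16 ≡ 16 (mod 27), but 16² = 256 ≡ 13 (mod 27), not 7.

(⟸) This fails: take s = 13. Then 13² = 169 ≡ 7 (mod 27), yet 13 ≡ 13 (mod 27), not 16.

Neither implication holds.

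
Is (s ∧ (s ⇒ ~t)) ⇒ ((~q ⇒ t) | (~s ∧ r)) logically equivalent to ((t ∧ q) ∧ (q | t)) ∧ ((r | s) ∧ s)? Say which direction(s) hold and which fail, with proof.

(→) This fails. Under q = F, s = F, r = F, t = F, the left side is true but the right side is false.

(←) Assume the antecedent. If q is true, the consequent reduces to true regardless of the other variables. If q is false, the antecedent cannot hold. Either way the consequent holds.

Only the reverse direction holds.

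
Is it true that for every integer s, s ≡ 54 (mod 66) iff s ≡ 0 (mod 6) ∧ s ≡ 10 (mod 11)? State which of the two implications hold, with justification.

Both implications hold.

(⟸) If s ≡ 0 (mod 6) and s ≡ 10 (mod 11), then by the Chinese remainder theorem s ≡ 54 (mod 66). This is exactly s ≡ 54 (mod 66).

(⟹) Suppose s ≡ 54 (mod 66); write s = 66j + 54. Since 6 ∣ 66, reducing mod 6 gives s ≡ 54 ≡ 0 (mod 6); since 11 ∣ 66, reducing mod 11 gives s ≡ 54 ≡ 10 (mod 11).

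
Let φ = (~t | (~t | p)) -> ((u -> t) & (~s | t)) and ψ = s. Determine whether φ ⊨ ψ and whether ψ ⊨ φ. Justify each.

Neither implication holds.

(⟹) This fails. Under u = F, p = F, s = F, t = F, the left side is true but the right side is false.

(⟸) This fails. Under u = F, p = F, s = T, t = F, the left side is false but the right side is true.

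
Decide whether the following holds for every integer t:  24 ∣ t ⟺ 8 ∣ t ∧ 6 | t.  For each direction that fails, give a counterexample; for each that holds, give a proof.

Both implications hold.

Converse. Suppose 8 ∣ t and 6 ∣ t. Any common multiple of 8 and 6 is a multiple of their lcm; here lcm(8, 6) = 8·6/gcd(8, 6) = 48/2 = 24, so 24 ∣ t.

Forward direction. If 24 ∣ t, write t = 24q. Since 24 = 3·8, t = 8·(3q), so 8 ∣ t; and since 24 = 4·6, t = 6·(4q), so 6 ∣ t.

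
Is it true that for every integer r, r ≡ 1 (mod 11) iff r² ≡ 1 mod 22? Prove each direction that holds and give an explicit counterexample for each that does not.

(⇒) fails and (⇐) fails.

(⇒) This fails: take r = 12. Then 12 ≡ 1 (mod 11), but 12² = 144 ≡ 12 (mod 22), not 1.

(⇐) This fails: take r = 21. Then 21² = 441 ≡ 1 (mod 22), yet 21 ≡ 10 (mod 11), not 1.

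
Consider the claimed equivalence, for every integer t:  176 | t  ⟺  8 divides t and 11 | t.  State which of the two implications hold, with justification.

Not equivalent: only (⇒) holds.

(→) If 176 ∣ t, write t = 176q. Since 176 = 22·8, t = 8·(22q), so 8 ∣ t; and since 176 = 16·11, t = 11·(16q), so 11 ∣ t.

(←) This fails: take t = 88. Both 8 ∣ 88 and 11 ∣ 88, yet 88 is not a multiple of 176 (since 88 = 0·176 + 88), so 176 ∤ 88.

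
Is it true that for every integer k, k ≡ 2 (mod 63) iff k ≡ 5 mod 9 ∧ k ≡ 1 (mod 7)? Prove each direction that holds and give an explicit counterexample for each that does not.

(⟹) This fails: k = 2 gives 2 ≡ 2 (mod 63) but 2 ≡ 2 (mod 9), so the conjunction on the right does not hold.

(⟸) This fails: k = 50 satisfies both congruences on the right (50 ≡ 5 mod 9 and 50 ≡ 1 mod 7) yet 50 ≡ 50 (mod 63), not 2.

(⇒) fails and (⇐) fails.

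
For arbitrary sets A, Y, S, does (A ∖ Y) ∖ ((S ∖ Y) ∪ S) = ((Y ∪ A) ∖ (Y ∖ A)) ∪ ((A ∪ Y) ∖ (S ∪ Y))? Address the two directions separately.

The sets are not equal: only the forward inclusion holds.

Forward inclusion. Let x ∈ (A ∖ Y) ∖ ((S ∖ Y) ∪ S). Then x ∈ A and x ∉ Y, S, from which x ∈ ((Y ∪ A) ∖ (Y ∖ A)) ∪ ((A ∪ Y) ∖ (S ∪ Y)).

Reverse inclusion. This inclusion fails. Take A = {1}, Y = {1}, S = ∅; then 1 ∈ ((Y ∪ A) ∖ (Y ∖ A)) ∪ ((A ∪ Y) ∖ (S ∪ Y)) but 1 ∉ (A ∖ Y) ∖ ((S ∖ Y) ∪ S).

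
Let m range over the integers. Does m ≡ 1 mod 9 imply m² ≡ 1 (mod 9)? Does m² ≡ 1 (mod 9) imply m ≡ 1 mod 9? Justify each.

Not equivalent: only (⇒) holds.

Converse. This fails: take m = 8. Then 8² = 64 ≡ 1 (mod 9), yet 8 ≡ 8 (mod 9), not 1.

Forward direction. Suppose m ≡ 1 mod 9. Write m = 9j + 1. Then (9j + 1)² = 81j² + 18j + 1 = 9(9j² + 2j) + 1, so m² ≡ 1 (mod 9).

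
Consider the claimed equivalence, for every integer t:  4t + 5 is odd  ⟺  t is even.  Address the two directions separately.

(⇒) This fails: take t = 5. Then 4t + 5 = 25, which is odd, yet t = 5 is odd, not even.

(⇐) Suppose t is even. Since 4 is even, 4t is even for every t, so 4t + 5 has the same parity as 5, which is odd. Hence 4t + 5 is odd.

(⇒) fails; (⇐) holds.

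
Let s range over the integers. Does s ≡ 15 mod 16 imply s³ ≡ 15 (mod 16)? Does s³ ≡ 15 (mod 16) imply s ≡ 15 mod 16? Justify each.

Both directions hold.

(⟹) Suppose s ≡ 15 mod 16. Write s = 16j + 15. Then (16j + 15)³ = 4096j³ + 11520j² + 10800j + 3375 = 16(256j³ + 720j² + 675j + 210) + 15, so s³ ≡ 15 (mod 16).

(⟸) Conversely, suppose s³ ≡ 15 (mod 16). The only residue r in {0, …, 15} with r³ ≡ 15 (mod 16) is r = 15, so s ≡ 15 (mod 16).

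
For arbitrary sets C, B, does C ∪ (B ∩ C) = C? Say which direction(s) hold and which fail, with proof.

(⊇) Let x ∈ C. Then either x ∈ C and x ∉ B; or x ∈ C ∩ B. In each case x ∈ C ∪ (B ∩ C), so C ⊆ C ∪ (B ∩ C).

(⊆) Let x ∈ C ∪ (B ∩ C). Then either x ∈ C and x ∉ B; or x ∈ C ∩ B. In each case x ∈ C, so C ∪ (B ∩ C) ⊆ C.

Both inclusions hold.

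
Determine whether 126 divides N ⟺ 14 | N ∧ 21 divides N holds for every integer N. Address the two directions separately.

(⇒) If 126 ∣ N, write N = 126q. Since 126 = 9·14, N = 14·(9q), so 14 ∣ N; and since 126 = 6·21, N = 21·(6q), so 21 ∣ N.

(⇐) This fails: take N = 42. Both 14 ∣ 42 and 21 ∣ 42, yet 42 is not a multiple of 126 (since 42 = 0·126 + 42), so 126 ∤ 42.

(⇒) holds; (⇐) fails.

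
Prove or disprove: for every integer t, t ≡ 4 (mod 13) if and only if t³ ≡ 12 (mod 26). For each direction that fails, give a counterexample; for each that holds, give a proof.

(⇒) This fails: take t = 17. Then 17 ≡ 4 (mod 13), but 17³ = 4913 ≡ 25 (mod 26), not 12.

(⇐) This fails: take t = 10. Then 10³ = 1000 ≡ 12 (mod 26), yet 10 ≡ 10 (mod 13), not 4.

Neither implication holds.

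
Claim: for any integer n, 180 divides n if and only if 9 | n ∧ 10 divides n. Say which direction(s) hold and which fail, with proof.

Only the forward implication holds.

[⇒] If 180 ∣ n, write n = 180q. Since 180 = 20·9, n = 9·(20q), so 9 ∣ n; and since 180 = 18·10, n = 10·(18q), so 10 ∣ n.

[⇐] This fails: take n = 90. Both 9 ∣ 90 and 10 ∣ 90, yet 90 is not a multiple of 180 (since 90 = 0·180 + 90), so 180 ∤ 90.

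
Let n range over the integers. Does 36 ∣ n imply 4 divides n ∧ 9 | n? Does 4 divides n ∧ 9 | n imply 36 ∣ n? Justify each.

(⇒) If 36 ∣ n, write n = 36q. Since 36 = 9·4, n = 4·(9q), so 4 ∣ n; and since 36 = 4·9, n = 9·(4q), so 9 ∣ n.

(⇐) Suppose 4 ∣ n and 9 ∣ n. Any common multiple of 4 and 9 is a multiple of their lcm; here gcd(4, 9) = 1, so lcm(4, 9) = 4·9 = 36, so 36 ∣ n.

Equivalent; both directions hold.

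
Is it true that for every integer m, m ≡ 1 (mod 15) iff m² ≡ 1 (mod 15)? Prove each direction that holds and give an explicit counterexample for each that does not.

The forward direction holds; the converse fails.

[⇒] Suppose m ≡ 1 (mod 15). Write m = 15j + 1. Then (15j + 1)² = 225j² + 30j + 1 = 15(15j² + 2j) + 1, so m² ≡ 1 (mod 15).

[⇐] This fails: take m = 4. Then 4² = 16 ≡ 1 (mod 15), yet 4 ≡ 4 (mod 15), not 1.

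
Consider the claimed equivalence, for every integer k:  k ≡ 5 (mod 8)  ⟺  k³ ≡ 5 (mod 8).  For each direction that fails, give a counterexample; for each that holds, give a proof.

Both implications hold.

(→) Suppose k ≡ 5 (mod 8). Write k = 8j + 5. Then (8j + 5)³ = 512j³ + 960j² + 600j + 125 = 8(64j³ + 120j² + 75j + 15) + 5, so k³ ≡ 5 (mod 8).

(←) For the converse, argue contrapositively. If k ≢ 5 (mod 8), then k is congruent to one of 0, 1, 2, 3, 4, 6, 7 modulo 8, and these give k³ ≡ 0, 1, 0, 3, 0, 0, 7 respectively — never 5.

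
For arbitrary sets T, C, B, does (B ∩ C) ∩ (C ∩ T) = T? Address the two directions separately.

Only the forward inclusion holds.

(⟹) Let x ∈ (B ∩ C) ∩ (C ∩ T). Then x ∈ T ∩ C ∩ B, from which x ∈ T.

(⟸) This inclusion fails. Take T = {1}, C = ∅, B = ∅; then 1 ∈ T but 1 ∉ (B ∩ C) ∩ (C ∩ T).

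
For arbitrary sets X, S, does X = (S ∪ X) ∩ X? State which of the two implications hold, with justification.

(⟹) Let x ∈ X. Then either x ∈ X and x ∉ S; or x ∈ X ∩ S. In each case x ∈ (S ∪ X) ∩ X, so X ⊆ (S ∪ X) ∩ X.

(⟸) Let x ∈ (S ∪ X) ∩ X. Then either x ∈ X and x ∉ S; or x ∈ X ∩ S. In each case x ∈ X, so (S ∪ X) ∩ X ⊆ X.

Both inclusions hold; the sets are equal.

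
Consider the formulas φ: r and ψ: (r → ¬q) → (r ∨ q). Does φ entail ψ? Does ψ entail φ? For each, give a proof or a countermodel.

Not equivalent: only (⇒) holds.

(→) Assume the antecedent. If r is true, (r → ¬q) → (r ∨ q) reduces to true regardless of the other variables. If r is false, the antecedent cannot hold. Either way (r → ¬q) → (r ∨ q) holds.

(←) This fails. Under r = F, q = T, the left side is false but the right side is true.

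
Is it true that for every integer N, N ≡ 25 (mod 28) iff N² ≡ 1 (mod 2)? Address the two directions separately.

The forward direction holds; the converse fails.

(⇒) Suppose N ≡ 25 (mod 28). Then N² ≡ 25² = 625 (mod 28), and since 2 ∣ 28, also N² ≡ 1 (mod 2).

(⇐) This fails: take N = 1. Then 1² = 1 ≡ 1 (mod 2), yet 1 ≡ 1 (mod 28), not 25.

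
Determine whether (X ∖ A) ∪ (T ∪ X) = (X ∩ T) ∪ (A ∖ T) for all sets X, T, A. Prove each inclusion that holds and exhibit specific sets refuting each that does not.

(⊆) This inclusion fails. Take X = {1}, T = ∅, A = ∅; then 1 ∈ (X ∖ A) ∪ (T ∪ X) but 1 ∉ (X ∩ T) ∪ (A ∖ T).

(⊇) This inclusion fails. Take X = ∅, T = ∅, A = {1}; then 1 ∈ (X ∩ T) ∪ (A ∖ T) but 1 ∉ (X ∖ A) ∪ (T ∪ X).

Neither inclusion holds.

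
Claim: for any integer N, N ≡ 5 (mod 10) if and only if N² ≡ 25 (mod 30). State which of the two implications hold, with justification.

The forward direction fails; the converse holds.

(→) This fails: take N = 15. Then 15 ≡ 5 (mod 10), but 15² = 225 ≡ 15 (mod 30), not 25.

(←) Conversely, the residues r modulo 30 with r² ≡ 25 (mod 30) are exactly {5, 25}, and each is ≡ 5 (mod 10).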